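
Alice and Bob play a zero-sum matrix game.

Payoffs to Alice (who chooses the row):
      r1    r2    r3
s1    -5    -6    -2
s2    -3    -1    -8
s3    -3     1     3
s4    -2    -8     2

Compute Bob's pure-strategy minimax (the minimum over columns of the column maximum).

The worst case (largest entry) in each column is r1: -2, r2: 1, r3: 3.
The best (smallest) of these is -2.

-2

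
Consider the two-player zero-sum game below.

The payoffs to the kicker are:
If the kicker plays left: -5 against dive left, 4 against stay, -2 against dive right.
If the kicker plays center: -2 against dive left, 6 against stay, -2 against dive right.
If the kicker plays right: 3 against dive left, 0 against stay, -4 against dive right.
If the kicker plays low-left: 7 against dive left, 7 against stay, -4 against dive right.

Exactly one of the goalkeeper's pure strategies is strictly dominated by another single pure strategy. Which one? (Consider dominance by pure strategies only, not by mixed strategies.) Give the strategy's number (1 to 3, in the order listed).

2

The goalkeeper prefers columns that give the kicker less. Compare stay with dive right: -2 < 4, -2 < 6, -4 < 0, -4 < 7.
So dive right strictly dominates stay for the goalkeeper; stay is strictly dominated.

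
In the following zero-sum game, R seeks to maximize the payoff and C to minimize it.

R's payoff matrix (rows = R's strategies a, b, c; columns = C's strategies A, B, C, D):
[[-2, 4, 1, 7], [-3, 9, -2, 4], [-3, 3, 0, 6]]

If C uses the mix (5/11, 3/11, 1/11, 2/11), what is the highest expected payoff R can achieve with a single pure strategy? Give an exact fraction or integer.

a: (-2)·(5/11) + (4)·(3/11) + (1)·(1/11) + (7)·(2/11) = 17/11.
b: (-3)·(5/11) + (9)·(3/11) + (-2)·(1/11) + (4)·(2/11) = 18/11.
c: (-3)·(5/11) + (3)·(3/11) + (0)·(1/11) + (6)·(2/11) = 6/11.
The best pure response is b with expected payoff 18/11.

18/11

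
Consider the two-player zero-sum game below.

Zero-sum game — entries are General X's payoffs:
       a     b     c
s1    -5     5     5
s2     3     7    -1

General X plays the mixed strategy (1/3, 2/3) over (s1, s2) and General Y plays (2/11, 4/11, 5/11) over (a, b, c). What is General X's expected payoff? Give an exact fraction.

31/11

Against (2/11, 4/11, 5/11), each row's expected payoff is s1: 35/11; s2: 29/11.
Taking the (1/3, 2/3)-weighted average: (1/3)·(35/11) + (2/3)·(29/11) = 31/11.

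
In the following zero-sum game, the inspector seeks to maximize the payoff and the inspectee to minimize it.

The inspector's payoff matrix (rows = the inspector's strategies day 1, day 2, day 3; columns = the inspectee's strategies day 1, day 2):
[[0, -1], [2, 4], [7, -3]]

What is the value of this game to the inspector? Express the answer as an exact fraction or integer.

Row day 1 is strictly dominated by row day 2, so the inspector never plays it.
The remaining 2×2 game on (day 2, day 3) × (day 1, day 2) has no saddle point. Let the inspector play day 2 with probability p; indifference gives 2p + 7(1−p) = 4p − 3(1−p), so p = 5/6.
Similarly the inspectee's optimal q on day 1 is 7/12, and the value is 2·(7/12) + (4)·(5/12) = 17/6.

17/6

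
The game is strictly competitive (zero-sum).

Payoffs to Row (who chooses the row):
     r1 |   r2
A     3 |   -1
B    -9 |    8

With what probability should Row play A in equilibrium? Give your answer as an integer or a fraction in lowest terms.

Row minima are -1 and -9, so Row's maximin is -1; column maxima are 3 and 8, so Column's minimax is 3. These differ, so the equilibrium is in mixed strategies.
Let Row play A with probability p. Column is indifferent when 3p − 9(1−p) = −p + 8(1−p), giving p = 17/21.

17/21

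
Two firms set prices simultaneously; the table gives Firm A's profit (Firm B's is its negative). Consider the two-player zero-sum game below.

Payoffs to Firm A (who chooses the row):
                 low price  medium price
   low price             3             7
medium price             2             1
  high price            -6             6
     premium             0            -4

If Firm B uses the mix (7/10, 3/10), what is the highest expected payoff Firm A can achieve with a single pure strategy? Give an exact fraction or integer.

21/5

low price: (3)·(7/10) + (7)·(3/10) = 21/5.
medium price: (2)·(7/10) + (1)·(3/10) = 17/10.
high price: (-6)·(7/10) + (6)·(3/10) = -12/5.
premium: (0)·(7/10) + (-4)·(3/10) = -6/5.
The best pure response is low price with expected payoff 21/5.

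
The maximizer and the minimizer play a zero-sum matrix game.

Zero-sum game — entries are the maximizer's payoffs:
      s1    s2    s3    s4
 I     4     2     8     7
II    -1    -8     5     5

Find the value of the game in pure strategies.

Row minima: 2, -8 → the maximizer's maximin is 2.
Column maxima: 4, 2, 8, 7 → the minimizer's minimax is 2.
They coincide at (I, s2), so the value is 2.

2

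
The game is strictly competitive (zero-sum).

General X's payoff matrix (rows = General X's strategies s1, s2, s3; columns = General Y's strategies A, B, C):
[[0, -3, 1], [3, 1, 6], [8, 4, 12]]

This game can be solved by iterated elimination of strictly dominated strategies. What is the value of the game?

Row s1 is strictly dominated by row s2 (3>0, 1>-3, 6>1); eliminate s1.
Column C is strictly dominated by A for General Y (3<6, 8<12); eliminate C.
Row s2 is strictly dominated by row s3 (8>3, 4>1); eliminate s2.
Column A is strictly dominated by B for General Y (4<8); eliminate A.
Only (s3, B) remains, with payoff 4.

4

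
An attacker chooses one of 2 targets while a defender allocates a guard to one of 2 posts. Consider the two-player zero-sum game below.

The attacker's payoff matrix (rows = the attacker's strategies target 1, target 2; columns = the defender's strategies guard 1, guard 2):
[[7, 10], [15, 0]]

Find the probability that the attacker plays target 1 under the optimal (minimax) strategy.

Row minima are 7 and 0, so the attacker's maximin is 7; column maxima are 15 and 10, so the defender's minimax is 10. These differ, so the equilibrium is in mixed strategies.
Let the attacker play target 1 with probability p. The defender is indifferent when 7p + 15(1−p) = 10p, giving p = 5/6.

5/6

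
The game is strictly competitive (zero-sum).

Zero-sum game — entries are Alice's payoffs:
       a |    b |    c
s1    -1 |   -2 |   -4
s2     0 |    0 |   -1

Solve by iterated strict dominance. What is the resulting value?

Column b is strictly dominated by c for Bob (-4<-2, -1<0); eliminate b.
Column a is strictly dominated by c for Bob (-4<-1, -1<0); eliminate a.
Row s1 is strictly dominated by row s2 (-1>-4); eliminate s1.
Only (s2, c) remains, with payoff -1.

-1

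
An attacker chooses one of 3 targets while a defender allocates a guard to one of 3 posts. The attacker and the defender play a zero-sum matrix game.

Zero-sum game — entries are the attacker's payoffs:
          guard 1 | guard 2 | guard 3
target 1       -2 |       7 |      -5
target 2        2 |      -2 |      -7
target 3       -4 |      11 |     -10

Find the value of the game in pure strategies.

Row minima: -5, -7, -10 → the attacker's maximin is -5.
Column maxima: 2, 11, -5 → the defender's minimax is -5.
They coincide at (target 1, guard 3), so the value is -5.

-5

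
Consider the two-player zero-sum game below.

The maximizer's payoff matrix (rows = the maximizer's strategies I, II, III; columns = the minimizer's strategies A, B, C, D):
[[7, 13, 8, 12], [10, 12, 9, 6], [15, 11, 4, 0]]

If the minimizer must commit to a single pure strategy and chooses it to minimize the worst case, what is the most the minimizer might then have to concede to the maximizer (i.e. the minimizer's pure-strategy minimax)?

9

The worst case (largest entry) in each column is A: 15, B: 13, C: 9, D: 12.
The best (smallest) of these is 9.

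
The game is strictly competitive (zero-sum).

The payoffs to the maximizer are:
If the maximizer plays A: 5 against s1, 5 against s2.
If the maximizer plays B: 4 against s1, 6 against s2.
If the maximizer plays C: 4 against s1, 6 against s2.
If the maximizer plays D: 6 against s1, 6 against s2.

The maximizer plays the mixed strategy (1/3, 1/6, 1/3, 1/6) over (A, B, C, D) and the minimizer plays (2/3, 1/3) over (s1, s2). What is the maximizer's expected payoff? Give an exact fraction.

5

Against (2/3, 1/3), each row's expected payoff is A: 5; B: 14/3; C: 14/3; D: 6.
Taking the (1/3, 1/6, 1/3, 1/6)-weighted average: (1/3)·(5) + (1/6)·(14/3) + (1/3)·(14/3) + (1/6)·(6) = 5.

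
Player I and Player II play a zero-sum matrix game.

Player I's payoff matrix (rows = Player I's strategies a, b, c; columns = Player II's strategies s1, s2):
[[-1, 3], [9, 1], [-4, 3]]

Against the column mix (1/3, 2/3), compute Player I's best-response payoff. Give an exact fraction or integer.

11/3

a: (-1)·(1/3) + (3)·(2/3) = 5/3.
b: (9)·(1/3) + (1)·(2/3) = 11/3.
c: (-4)·(1/3) + (3)·(2/3) = 2/3.
The best pure response is b with expected payoff 11/3.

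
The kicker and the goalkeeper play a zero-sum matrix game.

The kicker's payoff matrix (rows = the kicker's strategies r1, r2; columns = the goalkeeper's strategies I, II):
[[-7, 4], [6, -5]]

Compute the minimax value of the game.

Row minima are -7 and -5, so the kicker's maximin is -5; column maxima are 6 and 4, so the goalkeeper's minimax is 4. These differ, so the equilibrium is in mixed strategies.
Let the kicker play r1 with probability p. The goalkeeper is indifferent when −7p + 6(1−p) = 4p − 5(1−p), giving p = 1/2.
Let the goalkeeper play I with probability q. The kicker is indifferent when −7q + 4(1−q) = 6q − 5(1−q), giving q = 9/22.
The value is -7·(9/22) + (4)·(13/22) = -1/2.

-1/2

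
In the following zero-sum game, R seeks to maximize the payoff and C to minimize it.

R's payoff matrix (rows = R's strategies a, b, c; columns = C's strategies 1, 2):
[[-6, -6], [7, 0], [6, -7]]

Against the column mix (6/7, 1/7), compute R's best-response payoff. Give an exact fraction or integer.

6

a: (-6)·(6/7) + (-6)·(1/7) = -6.
b: (7)·(6/7) + (0)·(1/7) = 6.
c: (6)·(6/7) + (-7)·(1/7) = 29/7.
The best pure response is b with expected payoff 6.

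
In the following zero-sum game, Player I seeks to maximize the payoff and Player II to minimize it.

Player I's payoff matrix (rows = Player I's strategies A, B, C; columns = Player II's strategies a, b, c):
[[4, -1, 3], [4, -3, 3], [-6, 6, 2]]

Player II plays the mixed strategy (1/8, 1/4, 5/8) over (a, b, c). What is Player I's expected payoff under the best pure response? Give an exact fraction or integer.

A: (4)·(1/8) + (-1)·(1/4) + (3)·(5/8) = 17/8.
B: (4)·(1/8) + (-3)·(1/4) + (3)·(5/8) = 13/8.
C: (-6)·(1/8) + (6)·(1/4) + (2)·(5/8) = 2.
The best pure response is A with expected payoff 17/8.

17/8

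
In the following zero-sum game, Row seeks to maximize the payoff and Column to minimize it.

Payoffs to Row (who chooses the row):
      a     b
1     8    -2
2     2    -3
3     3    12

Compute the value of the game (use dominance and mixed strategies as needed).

102/19

Row 2 is strictly dominated by row 1, so Row never plays it.
The remaining 2×2 game on (1, 3) × (a, b) has no saddle point. Let Row play 1 with probability p; indifference gives 8p + 3(1−p) = −2p + 12(1−p), so p = 9/19.
Similarly Column's optimal q on a is 14/19, and the value is 8·(14/19) + (-2)·(5/19) = 102/19.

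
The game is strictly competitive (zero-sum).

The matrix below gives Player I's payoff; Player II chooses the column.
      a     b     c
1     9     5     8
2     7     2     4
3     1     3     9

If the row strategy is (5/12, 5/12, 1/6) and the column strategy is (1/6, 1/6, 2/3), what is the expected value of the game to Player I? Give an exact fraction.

145/24

Against (1/6, 1/6, 2/3), each row's expected payoff is 1: 23/3; 2: 25/6; 3: 20/3.
Taking the (5/12, 5/12, 1/6)-weighted average: (5/12)·(23/3) + (5/12)·(25/6) + (1/6)·(20/3) = 145/24.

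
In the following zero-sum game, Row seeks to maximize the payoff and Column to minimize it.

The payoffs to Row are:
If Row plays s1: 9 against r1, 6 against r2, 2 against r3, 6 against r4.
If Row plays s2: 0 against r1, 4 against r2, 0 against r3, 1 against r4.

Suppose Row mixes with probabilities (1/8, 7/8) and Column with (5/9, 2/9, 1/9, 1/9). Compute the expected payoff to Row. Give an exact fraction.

16/9

Against (5/9, 2/9, 1/9, 1/9), each row's expected payoff is s1: 65/9; s2: 1.
Taking the (1/8, 7/8)-weighted average: (1/8)·(65/9) + (7/8)·(1) = 16/9.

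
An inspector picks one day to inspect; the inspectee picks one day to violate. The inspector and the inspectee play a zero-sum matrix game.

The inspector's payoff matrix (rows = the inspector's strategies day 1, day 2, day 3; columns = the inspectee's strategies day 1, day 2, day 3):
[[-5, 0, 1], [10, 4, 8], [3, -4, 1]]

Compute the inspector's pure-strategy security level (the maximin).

4

The worst-case payoff for each row is day 1: -5, day 2: 4, day 3: -4.
The best of these is 4.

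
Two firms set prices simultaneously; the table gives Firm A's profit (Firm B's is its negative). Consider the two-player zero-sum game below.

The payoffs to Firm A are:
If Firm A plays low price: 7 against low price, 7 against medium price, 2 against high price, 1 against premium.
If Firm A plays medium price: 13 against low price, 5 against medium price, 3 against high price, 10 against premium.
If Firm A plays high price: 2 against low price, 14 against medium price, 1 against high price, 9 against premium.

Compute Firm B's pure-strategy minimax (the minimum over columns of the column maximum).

The worst case (largest entry) in each column is low price: 13, medium price: 14, high price: 3, premium: 10.
The best (smallest) of these is 3.

3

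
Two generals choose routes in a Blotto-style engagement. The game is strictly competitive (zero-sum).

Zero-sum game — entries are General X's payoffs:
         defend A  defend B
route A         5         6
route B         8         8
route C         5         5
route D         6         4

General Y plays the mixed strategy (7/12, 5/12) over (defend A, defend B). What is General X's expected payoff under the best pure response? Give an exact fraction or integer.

8

route A: (5)·(7/12) + (6)·(5/12) = 65/12.
route B: (8)·(7/12) + (8)·(5/12) = 8.
route C: (5)·(7/12) + (5)·(5/12) = 5.
route D: (6)·(7/12) + (4)·(5/12) = 31/6.
The best pure response is route B with expected payoff 8.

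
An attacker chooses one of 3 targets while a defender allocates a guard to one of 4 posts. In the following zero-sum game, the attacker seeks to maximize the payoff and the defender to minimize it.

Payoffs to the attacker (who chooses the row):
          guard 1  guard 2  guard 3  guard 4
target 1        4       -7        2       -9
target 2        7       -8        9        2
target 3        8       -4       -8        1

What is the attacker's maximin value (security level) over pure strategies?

The worst-case payoff for each row is target 1: -9, target 2: -8, target 3: -8.
The best of these is -8.

-8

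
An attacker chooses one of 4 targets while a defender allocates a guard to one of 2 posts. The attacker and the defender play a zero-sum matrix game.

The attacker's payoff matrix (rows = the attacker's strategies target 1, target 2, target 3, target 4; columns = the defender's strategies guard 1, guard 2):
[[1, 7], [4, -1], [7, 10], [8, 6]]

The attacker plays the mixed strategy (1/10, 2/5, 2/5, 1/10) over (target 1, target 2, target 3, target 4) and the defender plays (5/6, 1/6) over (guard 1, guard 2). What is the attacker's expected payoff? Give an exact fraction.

157/30

Against (5/6, 1/6), each row's expected payoff is target 1: 2; target 2: 19/6; target 3: 15/2; target 4: 23/3.
Taking the (1/10, 2/5, 2/5, 1/10)-weighted average: (1/10)·(2) + (2/5)·(19/6) + (2/5)·(15/2) + (1/10)·(23/3) = 157/30.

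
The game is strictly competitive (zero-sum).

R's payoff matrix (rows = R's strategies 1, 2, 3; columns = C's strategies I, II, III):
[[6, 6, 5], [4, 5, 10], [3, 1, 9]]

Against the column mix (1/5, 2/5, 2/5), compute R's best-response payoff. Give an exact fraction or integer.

34/5

1: (6)·(1/5) + (6)·(2/5) + (5)·(2/5) = 28/5.
2: (4)·(1/5) + (5)·(2/5) + (10)·(2/5) = 34/5.
3: (3)·(1/5) + (1)·(2/5) + (9)·(2/5) = 23/5.
The best pure response is 2 with expected payoff 34/5.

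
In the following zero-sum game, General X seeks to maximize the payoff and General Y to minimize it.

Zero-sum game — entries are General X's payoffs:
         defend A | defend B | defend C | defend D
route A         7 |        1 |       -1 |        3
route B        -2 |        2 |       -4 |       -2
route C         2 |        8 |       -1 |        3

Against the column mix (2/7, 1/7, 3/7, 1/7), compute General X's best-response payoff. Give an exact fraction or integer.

15/7

route A: (7)·(2/7) + (1)·(1/7) + (-1)·(3/7) + (3)·(1/7) = 15/7.
route B: (-2)·(2/7) + (2)·(1/7) + (-4)·(3/7) + (-2)·(1/7) = -16/7.
route C: (2)·(2/7) + (8)·(1/7) + (-1)·(3/7) + (3)·(1/7) = 12/7.
The best pure response is route A with expected payoff 15/7.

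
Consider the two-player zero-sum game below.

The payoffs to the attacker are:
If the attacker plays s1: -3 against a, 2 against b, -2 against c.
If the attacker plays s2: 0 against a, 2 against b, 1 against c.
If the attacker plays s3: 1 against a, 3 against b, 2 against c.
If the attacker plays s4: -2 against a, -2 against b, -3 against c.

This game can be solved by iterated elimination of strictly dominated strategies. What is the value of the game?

Column b is strictly dominated by c for the defender (-2<2, 1<2, 2<3, -3<-2); eliminate b.
Row s1 is strictly dominated by row s2 (0>-3, 1>-2); eliminate s1.
Row s4 is strictly dominated by row s2 (0>-2, 1>-3); eliminate s4.
Row s2 is strictly dominated by row s3 (1>0, 2>1); eliminate s2.
Column c is strictly dominated by a for the defender (1<2); eliminate c.
Only (s3, a) remains, with payoff 1.

1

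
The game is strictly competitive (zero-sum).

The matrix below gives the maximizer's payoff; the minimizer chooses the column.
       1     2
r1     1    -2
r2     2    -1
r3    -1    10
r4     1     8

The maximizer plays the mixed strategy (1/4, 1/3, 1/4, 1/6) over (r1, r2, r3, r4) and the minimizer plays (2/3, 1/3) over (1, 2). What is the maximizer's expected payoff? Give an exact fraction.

14/9

Against (2/3, 1/3), each row's expected payoff is r1: 0; r2: 1; r3: 8/3; r4: 10/3.
Taking the (1/4, 1/3, 1/4, 1/6)-weighted average: (1/4)·(0) + (1/3)·(1) + (1/4)·(8/3) + (1/6)·(10/3) = 14/9.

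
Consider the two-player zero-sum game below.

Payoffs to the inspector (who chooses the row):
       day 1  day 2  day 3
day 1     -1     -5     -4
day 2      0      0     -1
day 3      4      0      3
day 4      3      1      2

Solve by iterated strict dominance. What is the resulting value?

Column day 1 is strictly dominated by day 3 for the inspectee (-4<-1, -1<0, 3<4, 2<3); eliminate day 1.
Row day 2 is strictly dominated by row day 4 (1>0, 2>-1); eliminate day 2.
Row day 1 is strictly dominated by row day 3 (0>-5, 3>-4); eliminate day 1.
Column day 3 is strictly dominated by day 2 for the inspectee (0<3, 1<2); eliminate day 3.
Row day 3 is strictly dominated by row day 4 (1>0); eliminate day 3.
Only (day 4, day 2) remains, with payoff 1.

1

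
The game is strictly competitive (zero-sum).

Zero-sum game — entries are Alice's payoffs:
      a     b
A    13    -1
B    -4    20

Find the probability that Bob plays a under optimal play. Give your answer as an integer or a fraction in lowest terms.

21/38

Row minima are -1 and -4, so Alice's maximin is -1; column maxima are 13 and 20, so Bob's minimax is 13. These differ, so the equilibrium is in mixed strategies.
Let Bob play a with probability q. Alice is indifferent when 13q − (1−q) = −4q + 20(1−q), giving q = 21/38.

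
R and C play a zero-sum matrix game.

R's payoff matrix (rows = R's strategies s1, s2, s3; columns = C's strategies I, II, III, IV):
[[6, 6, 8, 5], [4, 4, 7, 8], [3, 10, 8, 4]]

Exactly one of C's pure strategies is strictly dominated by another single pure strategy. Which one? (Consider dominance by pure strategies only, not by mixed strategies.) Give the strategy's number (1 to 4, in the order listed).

3

C prefers columns that give R less. Compare III with I: 6 < 8, 4 < 7, 3 < 8.
So I strictly dominates III for C; III is strictly dominated.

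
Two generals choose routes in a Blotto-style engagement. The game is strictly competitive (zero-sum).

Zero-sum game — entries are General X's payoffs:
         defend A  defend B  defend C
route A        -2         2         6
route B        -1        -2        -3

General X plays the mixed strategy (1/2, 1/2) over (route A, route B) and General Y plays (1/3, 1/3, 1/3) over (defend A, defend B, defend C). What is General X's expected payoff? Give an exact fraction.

0

Against (1/3, 1/3, 1/3), each row's expected payoff is route A: 2; route B: -2.
Taking the (1/2, 1/2)-weighted average: (1/2)·(2) + (1/2)·(-2) = 0.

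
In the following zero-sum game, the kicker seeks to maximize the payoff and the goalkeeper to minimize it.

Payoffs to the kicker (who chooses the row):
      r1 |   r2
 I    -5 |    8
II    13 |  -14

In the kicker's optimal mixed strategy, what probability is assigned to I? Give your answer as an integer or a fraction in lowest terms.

27/40

Row minima are -5 and -14, so the kicker's maximin is -5; column maxima are 13 and 8, so the goalkeeper's minimax is 8. These differ, so the equilibrium is in mixed strategies.
Let the kicker play I with probability p. The goalkeeper is indifferent when −5p + 13(1−p) = 8p − 14(1−p), giving p = 27/40.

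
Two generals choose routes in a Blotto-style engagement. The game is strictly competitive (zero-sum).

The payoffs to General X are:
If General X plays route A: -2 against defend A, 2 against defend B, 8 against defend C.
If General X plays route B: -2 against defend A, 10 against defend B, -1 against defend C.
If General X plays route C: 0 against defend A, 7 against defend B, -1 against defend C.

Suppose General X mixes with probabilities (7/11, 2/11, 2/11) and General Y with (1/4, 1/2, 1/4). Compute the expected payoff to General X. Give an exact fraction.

65/22

Against (1/4, 1/2, 1/4), each row's expected payoff is route A: 5/2; route B: 17/4; route C: 13/4.
Taking the (7/11, 2/11, 2/11)-weighted average: (7/11)·(5/2) + (2/11)·(17/4) + (2/11)·(13/4) = 65/22.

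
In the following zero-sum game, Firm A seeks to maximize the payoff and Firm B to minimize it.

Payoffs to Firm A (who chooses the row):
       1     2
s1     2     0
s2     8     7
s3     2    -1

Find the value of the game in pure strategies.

Row minima: 0, 7, -1 → Firm A's maximin is 7.
Column maxima: 8, 7 → Firm B's minimax is 7.
They coincide at (s2, 2), so the value is 7.

7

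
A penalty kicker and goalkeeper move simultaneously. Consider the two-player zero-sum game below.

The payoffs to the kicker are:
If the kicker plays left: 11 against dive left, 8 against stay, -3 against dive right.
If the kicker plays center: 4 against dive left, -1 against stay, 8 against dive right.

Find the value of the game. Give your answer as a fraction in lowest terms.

61/20

Column dive left is strictly dominated by stay for the goalkeeper (it gives the kicker more in every row).
The remaining 2×2 game on (left, center) × (stay, dive right) has no saddle point. Let the kicker play left with probability p; indifference gives 8p − (1−p) = −3p + 8(1−p), so p = 9/20.
Similarly the goalkeeper's optimal q on stay is 11/20, and the value is 8·(11/20) + (-3)·(9/20) = 61/20.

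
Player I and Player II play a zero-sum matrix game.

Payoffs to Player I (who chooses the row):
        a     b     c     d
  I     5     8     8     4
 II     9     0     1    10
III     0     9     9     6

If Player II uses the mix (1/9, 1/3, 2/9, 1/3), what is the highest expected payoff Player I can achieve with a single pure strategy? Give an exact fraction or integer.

I: (5)·(1/9) + (8)·(1/3) + (8)·(2/9) + (4)·(1/3) = 19/3.
II: (9)·(1/9) + (0)·(1/3) + (1)·(2/9) + (10)·(1/3) = 41/9.
III: (0)·(1/9) + (9)·(1/3) + (9)·(2/9) + (6)·(1/3) = 7.
The best pure response is III with expected payoff 7.

7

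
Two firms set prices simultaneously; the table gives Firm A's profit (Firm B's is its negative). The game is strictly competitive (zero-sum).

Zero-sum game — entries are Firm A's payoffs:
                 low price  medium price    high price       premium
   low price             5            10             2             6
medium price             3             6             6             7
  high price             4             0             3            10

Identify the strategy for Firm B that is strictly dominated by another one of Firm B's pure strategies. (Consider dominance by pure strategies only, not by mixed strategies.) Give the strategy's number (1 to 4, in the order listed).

Firm B prefers columns that give Firm A less. Compare premium with low price: 5 < 6, 3 < 7, 4 < 10.
So low price strictly dominates premium for Firm B; premium is strictly dominated.

4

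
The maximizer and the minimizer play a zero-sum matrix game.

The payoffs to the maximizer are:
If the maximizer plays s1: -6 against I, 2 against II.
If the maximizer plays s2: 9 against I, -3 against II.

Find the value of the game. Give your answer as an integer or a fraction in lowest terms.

Row minima are -6 and -3, so the maximizer's maximin is -3; column maxima are 9 and 2, so the minimizer's minimax is 2. These differ, so the equilibrium is in mixed strategies.
Let the maximizer play s1 with probability p. The minimizer is indifferent when −6p + 9(1−p) = 2p − 3(1−p), giving p = 3/5.
Let the minimizer play I with probability q. The maximizer is indifferent when −6q + 2(1−q) = 9q − 3(1−q), giving q = 1/4.
The value is -6·(1/4) + (2)·(3/4) = 0.

0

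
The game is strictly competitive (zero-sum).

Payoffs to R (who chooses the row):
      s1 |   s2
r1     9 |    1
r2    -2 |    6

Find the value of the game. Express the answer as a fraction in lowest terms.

7/2

Row minima are 1 and -2, so R's maximin is 1; column maxima are 9 and 6, so C's minimax is 6. These differ, so the equilibrium is in mixed strategies.
Let R play r1 with probability p. C is indifferent when 9p − 2(1−p) = p + 6(1−p), giving p = 1/2.
Let C play s1 with probability q. R is indifferent when 9q + (1−q) = −2q + 6(1−q), giving q = 5/16.
The value is 9·(5/16) + (1)·(11/16) = 7/2.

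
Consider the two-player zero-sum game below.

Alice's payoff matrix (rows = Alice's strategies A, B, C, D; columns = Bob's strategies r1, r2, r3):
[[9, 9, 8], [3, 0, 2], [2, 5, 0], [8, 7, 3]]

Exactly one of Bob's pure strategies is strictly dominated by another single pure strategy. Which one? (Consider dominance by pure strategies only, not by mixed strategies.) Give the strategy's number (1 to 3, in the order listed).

Bob prefers columns that give Alice less. Compare r1 with r3: 8 < 9, 2 < 3, 0 < 2, 3 < 8.
So r3 strictly dominates r1 for Bob; r1 is strictly dominated.

1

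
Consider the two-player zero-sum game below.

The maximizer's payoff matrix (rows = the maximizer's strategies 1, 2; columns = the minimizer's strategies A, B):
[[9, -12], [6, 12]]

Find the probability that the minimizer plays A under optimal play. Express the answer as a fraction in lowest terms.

Row minima are -12 and 6, so the maximizer's maximin is 6; column maxima are 9 and 12, so the minimizer's minimax is 9. These differ, so the equilibrium is in mixed strategies.
Let the minimizer play A with probability q. The maximizer is indifferent when 9q − 12(1−q) = 6q + 12(1−q), giving q = 8/9.

8/9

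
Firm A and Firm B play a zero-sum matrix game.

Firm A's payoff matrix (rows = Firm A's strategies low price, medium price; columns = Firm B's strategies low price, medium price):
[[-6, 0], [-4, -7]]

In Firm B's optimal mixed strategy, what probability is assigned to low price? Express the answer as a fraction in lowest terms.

7/9

Row minima are -6 and -7, so Firm A's maximin is -6; column maxima are -4 and 0, so Firm B's minimax is -4. These differ, so the equilibrium is in mixed strategies.
Let Firm B play low price with probability q. Firm A is indifferent when −6q = −4q − 7(1−q), giving q = 7/9.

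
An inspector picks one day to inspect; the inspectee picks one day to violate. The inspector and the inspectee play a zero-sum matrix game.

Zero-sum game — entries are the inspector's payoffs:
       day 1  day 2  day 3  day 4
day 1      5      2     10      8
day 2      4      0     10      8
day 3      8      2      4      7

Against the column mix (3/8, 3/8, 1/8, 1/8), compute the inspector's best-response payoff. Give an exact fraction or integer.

day 1: (5)·(3/8) + (2)·(3/8) + (10)·(1/8) + (8)·(1/8) = 39/8.
day 2: (4)·(3/8) + (0)·(3/8) + (10)·(1/8) + (8)·(1/8) = 15/4.
day 3: (8)·(3/8) + (2)·(3/8) + (4)·(1/8) + (7)·(1/8) = 41/8.
The best pure response is day 3 with expected payoff 41/8.

41/8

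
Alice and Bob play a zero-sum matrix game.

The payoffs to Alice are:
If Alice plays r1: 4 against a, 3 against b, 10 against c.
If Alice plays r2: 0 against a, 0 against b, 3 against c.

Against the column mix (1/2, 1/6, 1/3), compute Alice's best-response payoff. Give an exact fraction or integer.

35/6

r1: (4)·(1/2) + (3)·(1/6) + (10)·(1/3) = 35/6.
r2: (0)·(1/2) + (0)·(1/6) + (3)·(1/3) = 1.
The best pure response is r1 with expected payoff 35/6.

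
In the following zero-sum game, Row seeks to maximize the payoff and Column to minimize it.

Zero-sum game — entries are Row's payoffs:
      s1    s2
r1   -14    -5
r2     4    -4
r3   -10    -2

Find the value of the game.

Row r1 is strictly dominated by row r3, so Row never plays it.
The remaining 2×2 game on (r2, r3) × (s1, s2) has no saddle point. Let Row play r2 with probability p; indifference gives 4p − 10(1−p) = −4p − 2(1−p), so p = 1/2.
Similarly Column's optimal q on s1 is 1/8, and the value is 4·(1/8) + (-4)·(7/8) = -3.

-3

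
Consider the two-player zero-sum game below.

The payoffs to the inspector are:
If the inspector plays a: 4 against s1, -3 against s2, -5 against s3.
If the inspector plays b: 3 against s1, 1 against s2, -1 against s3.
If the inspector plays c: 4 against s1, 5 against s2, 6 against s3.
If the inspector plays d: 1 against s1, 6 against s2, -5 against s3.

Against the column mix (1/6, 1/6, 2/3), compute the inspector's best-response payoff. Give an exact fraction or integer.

a: (4)·(1/6) + (-3)·(1/6) + (-5)·(2/3) = -19/6.
b: (3)·(1/6) + (1)·(1/6) + (-1)·(2/3) = 0.
c: (4)·(1/6) + (5)·(1/6) + (6)·(2/3) = 11/2.
d: (1)·(1/6) + (6)·(1/6) + (-5)·(2/3) = -13/6.
The best pure response is c with expected payoff 11/2.

11/2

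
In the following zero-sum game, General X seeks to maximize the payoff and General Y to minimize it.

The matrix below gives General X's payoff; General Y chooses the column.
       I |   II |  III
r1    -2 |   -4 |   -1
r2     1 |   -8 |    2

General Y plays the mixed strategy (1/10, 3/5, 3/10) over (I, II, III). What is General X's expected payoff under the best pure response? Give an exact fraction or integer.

r1: (-2)·(1/10) + (-4)·(3/5) + (-1)·(3/10) = -29/10.
r2: (1)·(1/10) + (-8)·(3/5) + (2)·(3/10) = -41/10.
The best pure response is r1 with expected payoff -29/10.

-29/10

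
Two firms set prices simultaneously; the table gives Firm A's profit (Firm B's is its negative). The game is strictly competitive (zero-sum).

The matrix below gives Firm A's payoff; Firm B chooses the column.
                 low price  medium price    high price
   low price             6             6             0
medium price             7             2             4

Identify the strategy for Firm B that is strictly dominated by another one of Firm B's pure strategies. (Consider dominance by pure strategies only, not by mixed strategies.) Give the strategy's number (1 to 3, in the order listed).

1

Firm B prefers columns that give Firm A less. Compare low price with high price: 0 < 6, 4 < 7.
So high price strictly dominates low price for Firm B; low price is strictly dominated.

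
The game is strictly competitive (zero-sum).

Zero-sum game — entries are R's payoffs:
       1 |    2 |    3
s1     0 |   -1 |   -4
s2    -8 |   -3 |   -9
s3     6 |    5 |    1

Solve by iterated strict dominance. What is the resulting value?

Column 2 is strictly dominated by 3 for C (-4<-1, -9<-3, 1<5); eliminate 2.
Column 1 is strictly dominated by 3 for C (-4<0, -9<-8, 1<6); eliminate 1.
Row s2 is strictly dominated by row s1 (-4>-9); eliminate s2.
Row s1 is strictly dominated by row s3 (1>-4); eliminate s1.
Only (s3, 3) remains, with payoff 1.

1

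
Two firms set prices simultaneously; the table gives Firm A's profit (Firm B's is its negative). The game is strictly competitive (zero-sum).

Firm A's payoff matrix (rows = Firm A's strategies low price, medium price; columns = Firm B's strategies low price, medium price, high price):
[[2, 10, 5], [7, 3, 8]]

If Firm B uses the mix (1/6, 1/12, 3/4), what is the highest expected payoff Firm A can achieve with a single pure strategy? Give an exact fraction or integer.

low price: (2)·(1/6) + (10)·(1/12) + (5)·(3/4) = 59/12.
medium price: (7)·(1/6) + (3)·(1/12) + (8)·(3/4) = 89/12.
The best pure response is medium price with expected payoff 89/12.

89/12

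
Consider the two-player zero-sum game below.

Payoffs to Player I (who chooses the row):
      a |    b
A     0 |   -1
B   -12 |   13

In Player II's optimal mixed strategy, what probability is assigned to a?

Row minima are -1 and -12, so Player I's maximin is -1; column maxima are 0 and 13, so Player II's minimax is 0. These differ, so the equilibrium is in mixed strategies.
Let Player II play a with probability q. Player I is indifferent when −(1−q) = −12q + 13(1−q), giving q = 7/13.

7/13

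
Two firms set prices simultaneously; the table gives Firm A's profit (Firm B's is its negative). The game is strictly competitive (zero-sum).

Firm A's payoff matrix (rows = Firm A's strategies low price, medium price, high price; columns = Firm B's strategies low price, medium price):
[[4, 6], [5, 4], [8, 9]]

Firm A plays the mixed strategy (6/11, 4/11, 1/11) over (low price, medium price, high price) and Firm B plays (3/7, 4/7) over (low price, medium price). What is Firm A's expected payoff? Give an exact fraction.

400/77

Against (3/7, 4/7), each row's expected payoff is low price: 36/7; medium price: 31/7; high price: 60/7.
Taking the (6/11, 4/11, 1/11)-weighted average: (6/11)·(36/7) + (4/11)·(31/7) + (1/11)·(60/7) = 400/77.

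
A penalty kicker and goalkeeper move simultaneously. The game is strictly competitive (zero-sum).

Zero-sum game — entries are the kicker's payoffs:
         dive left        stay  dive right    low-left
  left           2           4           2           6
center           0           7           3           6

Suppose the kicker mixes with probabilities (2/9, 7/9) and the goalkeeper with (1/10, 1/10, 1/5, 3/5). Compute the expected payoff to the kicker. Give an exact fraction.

Against (1/10, 1/10, 1/5, 3/5), each row's expected payoff is left: 23/5; center: 49/10.
Taking the (2/9, 7/9)-weighted average: (2/9)·(23/5) + (7/9)·(49/10) = 29/6.

29/6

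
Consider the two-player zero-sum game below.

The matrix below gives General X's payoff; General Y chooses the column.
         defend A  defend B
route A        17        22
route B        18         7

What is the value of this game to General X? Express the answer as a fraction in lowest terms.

277/16

Row minima are 17 and 7, so General X's maximin is 17; column maxima are 18 and 22, so General Y's minimax is 18. These differ, so the equilibrium is in mixed strategies.
Let General X play route A with probability p. General Y is indifferent when 17p + 18(1−p) = 22p + 7(1−p), giving p = 11/16.
Let General Y play defend A with probability q. General X is indifferent when 17q + 22(1−q) = 18q + 7(1−q), giving q = 15/16.
The value is 17·(15/16) + (22)·(1/16) = 277/16.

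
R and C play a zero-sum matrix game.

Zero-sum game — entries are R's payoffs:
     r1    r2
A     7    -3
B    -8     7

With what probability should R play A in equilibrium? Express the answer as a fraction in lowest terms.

Row minima are -3 and -8, so R's maximin is -3; column maxima are 7 and 7, so C's minimax is 7. These differ, so the equilibrium is in mixed strategies.
Let R play A with probability p. C is indifferent when 7p − 8(1−p) = −3p + 7(1−p), giving p = 3/5.

3/5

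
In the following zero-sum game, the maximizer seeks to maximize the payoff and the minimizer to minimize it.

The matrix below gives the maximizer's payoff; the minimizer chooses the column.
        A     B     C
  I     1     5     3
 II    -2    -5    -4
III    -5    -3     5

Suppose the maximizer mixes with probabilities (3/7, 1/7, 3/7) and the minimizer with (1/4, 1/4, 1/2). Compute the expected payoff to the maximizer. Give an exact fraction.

27/28

Against (1/4, 1/4, 1/2), each row's expected payoff is I: 3; II: -15/4; III: 1/2.
Taking the (3/7, 1/7, 3/7)-weighted average: (3/7)·(3) + (1/7)·(-15/4) + (3/7)·(1/2) = 27/28.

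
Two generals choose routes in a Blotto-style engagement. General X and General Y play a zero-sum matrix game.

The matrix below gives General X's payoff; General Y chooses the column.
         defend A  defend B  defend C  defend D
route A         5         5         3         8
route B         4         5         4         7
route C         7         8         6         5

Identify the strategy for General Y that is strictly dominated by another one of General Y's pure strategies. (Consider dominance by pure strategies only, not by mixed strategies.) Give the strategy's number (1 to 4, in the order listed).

2

General Y prefers columns that give General X less. Compare defend B with defend C: 3 < 5, 4 < 5, 6 < 8.
So defend C strictly dominates defend B for General Y; defend B is strictly dominated.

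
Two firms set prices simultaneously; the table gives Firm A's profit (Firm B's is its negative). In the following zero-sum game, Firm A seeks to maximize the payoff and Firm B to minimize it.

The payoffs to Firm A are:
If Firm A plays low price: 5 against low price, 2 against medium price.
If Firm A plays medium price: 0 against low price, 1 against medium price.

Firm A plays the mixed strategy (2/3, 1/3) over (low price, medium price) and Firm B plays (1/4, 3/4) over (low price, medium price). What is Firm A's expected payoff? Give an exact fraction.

Against (1/4, 3/4), each row's expected payoff is low price: 11/4; medium price: 3/4.
Taking the (2/3, 1/3)-weighted average: (2/3)·(11/4) + (1/3)·(3/4) = 25/12.

25/12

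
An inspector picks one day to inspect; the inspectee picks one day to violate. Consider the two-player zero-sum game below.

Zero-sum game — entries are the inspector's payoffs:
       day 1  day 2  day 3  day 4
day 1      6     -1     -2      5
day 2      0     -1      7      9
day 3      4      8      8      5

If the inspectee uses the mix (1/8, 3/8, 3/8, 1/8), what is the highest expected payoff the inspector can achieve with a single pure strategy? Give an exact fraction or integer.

57/8

day 1: (6)·(1/8) + (-1)·(3/8) + (-2)·(3/8) + (5)·(1/8) = 1/4.
day 2: (0)·(1/8) + (-1)·(3/8) + (7)·(3/8) + (9)·(1/8) = 27/8.
day 3: (4)·(1/8) + (8)·(3/8) + (8)·(3/8) + (5)·(1/8) = 57/8.
The best pure response is day 3 with expected payoff 57/8.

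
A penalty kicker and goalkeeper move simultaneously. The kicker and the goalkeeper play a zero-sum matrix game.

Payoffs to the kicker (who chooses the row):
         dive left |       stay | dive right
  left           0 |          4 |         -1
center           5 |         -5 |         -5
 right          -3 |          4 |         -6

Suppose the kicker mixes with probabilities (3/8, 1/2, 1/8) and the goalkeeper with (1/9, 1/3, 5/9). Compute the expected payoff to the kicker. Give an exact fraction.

-35/18

Against (1/9, 1/3, 5/9), each row's expected payoff is left: 7/9; center: -35/9; right: -7/3.
Taking the (3/8, 1/2, 1/8)-weighted average: (3/8)·(7/9) + (1/2)·(-35/9) + (1/8)·(-7/3) = -35/18.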